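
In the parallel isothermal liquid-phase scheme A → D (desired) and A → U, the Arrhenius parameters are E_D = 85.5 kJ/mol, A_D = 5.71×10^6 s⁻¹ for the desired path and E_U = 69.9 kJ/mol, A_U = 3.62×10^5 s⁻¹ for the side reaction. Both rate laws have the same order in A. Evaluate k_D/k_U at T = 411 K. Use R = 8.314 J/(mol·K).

0.164

k_D/k_U = (A_D/A_U)·exp[−(E_D−E_U)/(RT)] = (A_D/A_U)·exp[(E_U−E_D)/(RT)].
(E_U−E_D)/(RT) = (69.9−85.5)×10³/(8.314×411) = -15600/3417 = -4.565.
k_D/k_U = (5.71×10^6/3.62×10^5)·exp(-4.565) = 15.77 × 0.01041 = 0.164.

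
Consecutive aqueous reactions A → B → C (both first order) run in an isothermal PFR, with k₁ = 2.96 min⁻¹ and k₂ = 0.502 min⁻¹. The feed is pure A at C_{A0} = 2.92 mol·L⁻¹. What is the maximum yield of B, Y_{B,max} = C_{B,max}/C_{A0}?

Evaluating C_B at τ_opt = ln(k₂/k₁)/(k₂−k₁) gives C_{B,max}/C_{A0} = (k₁/k₂)^[k₂/(k₂−k₁)].
= (2.96/0.502)^(0.502/(0.502−2.96)) = (5.896)^(-0.2042) = 0.6960.

0.696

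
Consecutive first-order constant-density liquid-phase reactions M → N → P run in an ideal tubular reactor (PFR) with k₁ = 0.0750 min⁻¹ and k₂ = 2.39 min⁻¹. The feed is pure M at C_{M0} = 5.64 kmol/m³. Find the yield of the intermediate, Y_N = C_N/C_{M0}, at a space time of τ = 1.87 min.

Solving the coupled first-order balances gives C_N(τ) = [k₁/(k₂−k₁)]·C_{M0}·(e^(−k₁τ) − e^(−k₂τ)).
e^(−k₁τ) = e^(−0.0750×1.87) = e^(−0.1403) = 0.8691; e^(−k₂τ) = e^(−4.469) = 0.01146.
C_N = 0.0750×5.64/(2.39−0.0750) × (0.8691−0.01146) = 0.1827×0.8577 = 0.1567 kmol/m³.
Y_N = C_N/C_{M0} = 0.1567/5.64 = 0.0278.

0.0278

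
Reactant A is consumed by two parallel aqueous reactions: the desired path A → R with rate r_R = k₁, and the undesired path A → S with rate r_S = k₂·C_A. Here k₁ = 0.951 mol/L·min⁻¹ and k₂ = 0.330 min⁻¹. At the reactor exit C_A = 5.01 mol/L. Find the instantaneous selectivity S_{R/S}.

S_{R/S} = r_R/r_S = (k₁)/(k₂·C_A) = (k₁/k₂)·C_A⁻¹.
= (0.951) / (0.330×5.010) = 0.9510/1.653 = 0.575.

0.575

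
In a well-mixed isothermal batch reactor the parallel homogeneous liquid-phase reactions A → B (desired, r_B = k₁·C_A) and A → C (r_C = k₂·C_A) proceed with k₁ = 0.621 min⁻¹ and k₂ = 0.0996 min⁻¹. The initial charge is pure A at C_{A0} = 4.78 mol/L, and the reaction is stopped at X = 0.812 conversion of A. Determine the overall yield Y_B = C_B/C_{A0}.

0.700

C_A = C_{A0}(1−X) = 0.8986 mol/L.
Both paths are first order in A, so the instantaneous fraction to B is constant: dC_B/d(−C_A) = k₁/(k₁+k₂) = 0.8618.
C_B = 0.8618·(C_{A0}−C_A) = 0.8618×3.881 = 3.34 mol/L.
Y_B = C_B/C_{A0} = 3.345/4.78 = 0.700.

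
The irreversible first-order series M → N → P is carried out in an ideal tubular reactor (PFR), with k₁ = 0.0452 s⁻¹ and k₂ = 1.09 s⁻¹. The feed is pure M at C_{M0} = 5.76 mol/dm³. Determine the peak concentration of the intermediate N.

0.208 mol/dm³

At the optimum, C_{N,max}/C_{M0} = (k₁/k₂)^[k₂/(k₂−k₁)].
= (0.0452/1.09)^(1.09/(1.09−0.0452)) = (0.04147)^(1.043) = 0.03613.
C_{N,max} = 0.03613×5.76 = 0.208 mol/dm³.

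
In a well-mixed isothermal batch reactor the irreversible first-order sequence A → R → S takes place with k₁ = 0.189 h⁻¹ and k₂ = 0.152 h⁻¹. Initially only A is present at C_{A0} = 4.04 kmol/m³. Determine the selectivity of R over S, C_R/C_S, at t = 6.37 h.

1.39

Solving the coupled first-order balances gives C_R(t) = [k₁/(k₂−k₁)]·C_{A0}·(e^(−k₁t) − e^(−k₂t)).
e^(−k₁t) = e^(−0.189×6.37) = e^(−1.204) = 0.3000; e^(−k₂t) = e^(−0.9682) = 0.3798.
C_R = 0.189×4.04/(0.152−0.189) × (0.3000−0.3798) = (-20.64)×(-0.07974) = 1.646 kmol/m³.
C_A = C_{A0}e^(−k₁t) = 1.212 kmol/m³, so C_S = C_{A0}−C_A−C_R = 1.182 kmol/m³; C_R/C_S = 1.39.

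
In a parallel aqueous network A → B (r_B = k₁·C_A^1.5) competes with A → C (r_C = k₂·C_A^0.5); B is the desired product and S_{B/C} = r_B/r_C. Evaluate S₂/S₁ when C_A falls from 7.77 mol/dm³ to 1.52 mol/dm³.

0.196

S_{B/C} = (k₁/k₂)·C_A, so S₂/S₁ = (C_{A,2}/C_{A,1}).
= 1.52/7.77 = 0.196.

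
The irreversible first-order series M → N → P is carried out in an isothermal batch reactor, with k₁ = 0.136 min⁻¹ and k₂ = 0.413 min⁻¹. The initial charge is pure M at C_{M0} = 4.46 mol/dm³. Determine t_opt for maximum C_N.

4.01 min

Setting dC_N/dt = 0 gives t_opt = ln(k₂/k₁)/(k₂−k₁).
= ln(0.413/0.136)/(0.413−0.136) = ln(3.037)/0.2770 = 1.111/0.2770 = 4.01 min.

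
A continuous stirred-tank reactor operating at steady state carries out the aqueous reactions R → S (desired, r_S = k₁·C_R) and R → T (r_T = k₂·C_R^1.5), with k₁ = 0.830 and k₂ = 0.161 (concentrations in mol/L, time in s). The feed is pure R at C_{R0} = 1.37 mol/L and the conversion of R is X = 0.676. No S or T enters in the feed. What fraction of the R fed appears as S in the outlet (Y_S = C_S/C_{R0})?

Exit C_R = C_{R0}(1−X) = 1.37×0.324 = 0.4439 mol/L.
Rates in a CSTR are evaluated at the outlet concentration: r_S = 0.830×0.4439 = 0.3684, r_T = 0.161×0.4439^1.5 = 0.04761.
Fraction of consumed R going to S: r_S/(r_S+r_T) = 0.8856.
C_S = 0.8856·C_{R0}·X = 0.8856×1.37×0.676 = 0.820 mol/L; Y_S = C_S/C_{R0} = 0.599.

0.599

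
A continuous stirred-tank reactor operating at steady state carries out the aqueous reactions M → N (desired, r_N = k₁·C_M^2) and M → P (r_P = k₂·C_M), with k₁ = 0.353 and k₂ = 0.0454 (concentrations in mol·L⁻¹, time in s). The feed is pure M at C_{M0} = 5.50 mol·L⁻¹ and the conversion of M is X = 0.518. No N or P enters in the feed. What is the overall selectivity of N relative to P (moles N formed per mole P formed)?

Exit C_M = C_{M0}(1−X) = 5.50×0.482 = 2.651 mol·L⁻¹.
A CSTR operates uniformly at the exit composition, giving r_N = 2.481 and r_P = 0.1204 (each k·C_M^n at C_M = 2.651).
Overall selectivity = C_N/C_P = r_Nτ/(r_Pτ) = r_N/r_P = 20.6.

20.6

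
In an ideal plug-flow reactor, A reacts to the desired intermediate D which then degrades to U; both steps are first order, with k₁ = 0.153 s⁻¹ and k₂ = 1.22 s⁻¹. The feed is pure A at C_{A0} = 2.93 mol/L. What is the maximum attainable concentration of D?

For a first-order series the maximum intermediate yield is C_{D,max}/C_{A0} = (k₁/k₂)^[k₂/(k₂−k₁)].
= (0.153/1.22)^(1.22/(1.22−0.153)) = (0.1254)^(1.143) = 0.09312.
C_{D,max} = 0.09312×2.93 = 0.273 mol/L.

0.273 mol/L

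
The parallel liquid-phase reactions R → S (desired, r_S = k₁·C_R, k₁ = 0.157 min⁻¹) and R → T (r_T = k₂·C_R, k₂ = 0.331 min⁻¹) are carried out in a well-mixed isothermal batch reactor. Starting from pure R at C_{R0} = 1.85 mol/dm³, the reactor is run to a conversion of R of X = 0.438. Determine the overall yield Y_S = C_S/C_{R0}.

C_R = C_{R0}(1−X) = 1.040 mol/dm³.
Both paths are first order in R, so the instantaneous fraction to S is constant: dC_S/d(−C_R) = k₁/(k₁+k₂) = 0.3217.
C_S = 0.3217·(C_{R0}−C_R) = 0.3217×0.8103 = 0.261 mol/dm³.
Y_S = C_S/C_{R0} = 0.2607/1.85 = 0.141.

0.141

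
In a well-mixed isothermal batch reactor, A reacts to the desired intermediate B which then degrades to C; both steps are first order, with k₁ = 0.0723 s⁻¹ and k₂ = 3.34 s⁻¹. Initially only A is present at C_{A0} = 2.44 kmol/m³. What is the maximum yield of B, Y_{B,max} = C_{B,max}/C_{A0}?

For a first-order series the maximum intermediate yield is C_{B,max}/C_{A0} = (k₁/k₂)^[k₂/(k₂−k₁)].
= (0.0723/3.34)^(3.34/(3.34−0.0723)) = (0.02165)^(1.022) = 0.01989.

0.0199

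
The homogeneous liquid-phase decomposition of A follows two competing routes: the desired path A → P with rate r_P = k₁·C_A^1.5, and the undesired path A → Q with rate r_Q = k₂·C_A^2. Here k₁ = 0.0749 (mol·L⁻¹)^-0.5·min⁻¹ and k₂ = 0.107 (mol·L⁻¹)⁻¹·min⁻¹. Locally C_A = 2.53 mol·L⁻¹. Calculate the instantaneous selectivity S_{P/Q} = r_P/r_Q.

0.440

S_{P/Q} = r_P/r_Q = (k₁·C_A^1.5)/(k₂·C_A^2) = (k₁/k₂)·C_A^-0.5.
= (0.0749×2.530^1.5) / (0.107×2.530^2) = 0.3014/0.6849 = 0.440.
The undesired path is higher order in A, so low C_A (CSTR or dilute feed) favours P.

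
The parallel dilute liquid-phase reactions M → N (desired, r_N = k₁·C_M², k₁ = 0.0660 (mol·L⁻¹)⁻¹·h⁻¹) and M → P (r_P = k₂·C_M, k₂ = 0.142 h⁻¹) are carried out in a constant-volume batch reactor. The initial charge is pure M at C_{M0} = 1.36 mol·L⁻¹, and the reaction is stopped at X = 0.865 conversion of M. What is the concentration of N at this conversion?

C_M = C_{M0}(1−X) = 0.1836 mol·L⁻¹.
Along a PFR/batch, dC_P/dC_M = −r_P/(r_N+r_P) = −k₂/(k₂+k₁·C_M).
Integrating from C_{M0} to C_M: C_P = (0.142/0.0660)·ln[(0.142+0.0660·1.36)/(0.142+0.0660·0.184)] = 2.152·ln(0.2318/0.1541) = 0.8778 mol·L⁻¹.
Then C_N = (C_{M0}−C_M) − C_P = 1.176 − 0.8778 = 0.2986 mol·L⁻¹.

0.299 mol·L⁻¹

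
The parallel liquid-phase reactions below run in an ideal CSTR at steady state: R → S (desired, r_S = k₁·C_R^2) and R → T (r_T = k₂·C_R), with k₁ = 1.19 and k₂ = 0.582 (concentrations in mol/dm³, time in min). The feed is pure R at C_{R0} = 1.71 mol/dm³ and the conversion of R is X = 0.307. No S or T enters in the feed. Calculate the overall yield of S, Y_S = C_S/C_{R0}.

0.217

Exit C_R = C_{R0}(1−X) = 1.71×0.693 = 1.185 mol/dm³.
Rates in a CSTR are evaluated at the outlet concentration: r_S = 1.19×1.185^2 = 1.671, r_T = 0.582×1.185 = 0.6897.
Fraction of consumed R going to S: r_S/(r_S+r_T) = 0.7079.
C_S = 0.7079·C_{R0}·X = 0.7079×1.71×0.307 = 0.372 mol/dm³; Y_S = C_S/C_{R0} = 0.217.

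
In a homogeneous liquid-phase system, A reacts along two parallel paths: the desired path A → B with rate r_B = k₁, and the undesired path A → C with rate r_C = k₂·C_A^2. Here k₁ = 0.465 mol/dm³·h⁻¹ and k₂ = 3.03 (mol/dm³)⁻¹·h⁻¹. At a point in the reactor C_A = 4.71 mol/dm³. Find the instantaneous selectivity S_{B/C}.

0.00692

S_{B/C} = r_B/r_C = (k₁)/(k₂·C_A^2) = (k₁/k₂)·C_A^-2.
= (0.465) / (3.03×4.710^2) = 0.4650/67.22 = 0.00692.
The undesired path is higher order in A, so low C_A (CSTR or dilute feed) favours B.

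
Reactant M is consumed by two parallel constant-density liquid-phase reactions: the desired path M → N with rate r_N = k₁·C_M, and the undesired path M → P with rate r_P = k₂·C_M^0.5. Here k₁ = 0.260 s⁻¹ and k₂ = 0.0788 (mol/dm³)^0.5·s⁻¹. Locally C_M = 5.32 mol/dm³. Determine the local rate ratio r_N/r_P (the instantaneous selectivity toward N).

S_{N/P} = r_N/r_P = (k₁·C_M)/(k₂·C_M^0.5) = (k₁/k₂)·C_M^0.5.
= (0.260×5.320) / (0.0788×5.320^0.5) = 1.383/0.1818 = 7.61.

7.61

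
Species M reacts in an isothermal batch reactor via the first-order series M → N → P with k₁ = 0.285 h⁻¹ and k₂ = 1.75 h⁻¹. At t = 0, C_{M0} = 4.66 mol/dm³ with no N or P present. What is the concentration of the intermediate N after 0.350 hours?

The intermediate concentration in a first-order A→B→C sequence is C_N = k₁C_{M0}(e^(−k₁t) − e^(−k₂t))/(k₂−k₁).
e^(−k₁t) = e^(−0.285×0.350) = e^(−0.09975) = 0.9051; e^(−k₂t) = e^(−0.6125) = 0.5420.
C_N = 0.285×4.66/(1.75−0.285) × (0.9051−0.5420) = 0.9066×0.3631 = 0.3291 mol/dm³.

0.329 mol/dm³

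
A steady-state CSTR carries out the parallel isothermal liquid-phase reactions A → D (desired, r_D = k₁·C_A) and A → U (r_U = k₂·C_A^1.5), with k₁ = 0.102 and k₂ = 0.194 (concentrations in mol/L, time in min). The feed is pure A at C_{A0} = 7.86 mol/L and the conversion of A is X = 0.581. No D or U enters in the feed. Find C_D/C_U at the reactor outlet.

Exit C_A = C_{A0}(1−X) = 7.86×0.419 = 3.293 mol/L.
Rates in a CSTR are evaluated at the outlet concentration: r_D = 0.102×3.293 = 0.3359, r_U = 0.194×3.293^1.5 = 1.159.
Overall selectivity = C_D/C_U = r_Dτ/(r_Uτ) = r_D/r_U = 0.290.

0.290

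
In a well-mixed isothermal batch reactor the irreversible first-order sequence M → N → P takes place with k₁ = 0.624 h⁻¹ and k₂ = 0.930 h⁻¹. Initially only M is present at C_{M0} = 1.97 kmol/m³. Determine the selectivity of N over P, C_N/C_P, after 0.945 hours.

1.76

The intermediate concentration in a first-order A→B→C sequence is C_N = k₁C_{M0}(e^(−k₁t) − e^(−k₂t))/(k₂−k₁).
e^(−k₁t) = e^(−0.624×0.945) = e^(−0.5897) = 0.5545; e^(−k₂t) = e^(−0.8789) = 0.4153.
C_N = 0.624×1.97/(0.930−0.624) × (0.5545−0.4153) = 4.017×0.1392 = 0.5594 kmol/m³.
C_M = C_{M0}e^(−k₁t) = 1.092 kmol/m³, so C_P = C_{M0}−C_M−C_N = 0.3182 kmol/m³; C_N/C_P = 1.76.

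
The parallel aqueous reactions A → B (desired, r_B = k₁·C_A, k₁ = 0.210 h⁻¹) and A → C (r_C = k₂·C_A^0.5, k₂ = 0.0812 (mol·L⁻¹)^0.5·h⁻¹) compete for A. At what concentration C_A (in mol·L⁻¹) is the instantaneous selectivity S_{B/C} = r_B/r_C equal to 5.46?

4.46 mol·L⁻¹

S_{B/C} = (k₁/k₂)·C_A^0.5 ⇒ C_A = (S·k₂/k₁)^(2).
= (5.46×0.0812/0.210)^(2) = (2.111)^(2) = 4.46 mol·L⁻¹.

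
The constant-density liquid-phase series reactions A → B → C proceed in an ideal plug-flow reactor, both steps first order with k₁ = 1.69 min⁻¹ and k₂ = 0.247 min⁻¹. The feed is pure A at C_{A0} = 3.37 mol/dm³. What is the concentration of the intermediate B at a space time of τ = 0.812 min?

Solving the coupled first-order balances gives C_B(τ) = [k₁/(k₂−k₁)]·C_{A0}·(e^(−k₁τ) − e^(−k₂τ)).
e^(−k₁τ) = e^(−1.69×0.812) = e^(−1.372) = 0.2535; e^(−k₂τ) = e^(−0.2006) = 0.8183.
C_B = 1.69×3.37/(0.247−1.69) × (0.2535−0.8183) = (-3.947)×(-0.5647) = 2.229 mol/dm³.

2.23 mol/dm³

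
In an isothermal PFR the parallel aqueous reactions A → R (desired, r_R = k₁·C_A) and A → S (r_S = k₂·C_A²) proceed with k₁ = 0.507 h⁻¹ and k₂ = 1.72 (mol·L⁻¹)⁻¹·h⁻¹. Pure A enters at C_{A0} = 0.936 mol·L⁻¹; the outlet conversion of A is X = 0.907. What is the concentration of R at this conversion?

C_A = C_{A0}(1−X) = 0.08705 mol·L⁻¹.
Along a PFR/batch, dC_R/dC_A = −r_R/(r_R+r_S) = −k₁/(k₁+k₂·C_A).
Integrating from C_{A0} to C_A: C_R = (0.507/1.72)·ln[(0.507+1.72·0.936)/(0.507+1.72·0.0870)] = 0.2948·ln(2.117/0.6567) = 0.3450 mol·L⁻¹.

0.345 mol·L⁻¹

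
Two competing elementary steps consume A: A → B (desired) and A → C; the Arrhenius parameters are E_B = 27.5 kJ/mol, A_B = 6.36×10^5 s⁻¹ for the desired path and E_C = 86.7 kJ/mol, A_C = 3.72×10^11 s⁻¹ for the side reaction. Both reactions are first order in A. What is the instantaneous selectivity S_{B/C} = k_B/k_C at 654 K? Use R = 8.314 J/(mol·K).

0.0915

Since both paths have the same order in A, the concentration cancels and S_{B/C} = k_B/k_C = (A_B/A_C)·exp[(E_C−E_B)/(RT)].
(E_C−E_B)/(RT) = (86.7−27.5)×10³/(8.314×654) = 59200/5437 = 10.89.
k_B/k_C = (6.36×10^5/3.72×10^11)·exp(10.89) = 1.710×10^-6 × 53511 = 0.0915.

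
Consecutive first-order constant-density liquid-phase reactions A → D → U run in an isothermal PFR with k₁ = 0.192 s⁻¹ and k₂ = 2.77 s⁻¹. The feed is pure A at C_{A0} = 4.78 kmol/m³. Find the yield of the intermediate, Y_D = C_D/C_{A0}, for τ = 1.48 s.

0.0548

The intermediate concentration in a first-order A→B→C sequence is C_D = k₁C_{A0}(e^(−k₁τ) − e^(−k₂τ))/(k₂−k₁).
e^(−k₁τ) = e^(−0.192×1.48) = e^(−0.2842) = 0.7526; e^(−k₂τ) = e^(−4.100) = 0.01658.
C_D = 0.192×4.78/(2.77−0.192) × (0.7526−0.01658) = 0.3560×0.7361 = 0.2620 kmol/m³.
Y_D = C_D/C_{A0} = 0.2620/4.78 = 0.0548.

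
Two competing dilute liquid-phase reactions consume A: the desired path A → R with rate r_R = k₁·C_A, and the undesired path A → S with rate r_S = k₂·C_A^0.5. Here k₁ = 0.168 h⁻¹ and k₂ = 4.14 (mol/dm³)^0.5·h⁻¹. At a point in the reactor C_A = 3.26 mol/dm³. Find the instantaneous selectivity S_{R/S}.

0.0733

S_{R/S} = r_R/r_S = (k₁·C_A)/(k₂·C_A^0.5) = (k₁/k₂)·C_A^0.5.
= (0.168×3.260) / (4.14×3.260^0.5) = 0.5477/7.475 = 0.0733.
Since the desired path is higher order in A, keeping C_A high (PFR or concentrated feed) favours R.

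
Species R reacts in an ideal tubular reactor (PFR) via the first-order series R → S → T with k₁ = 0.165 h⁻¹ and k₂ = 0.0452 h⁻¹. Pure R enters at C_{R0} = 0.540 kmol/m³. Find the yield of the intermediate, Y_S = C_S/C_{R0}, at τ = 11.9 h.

0.611

The intermediate concentration in a first-order A→B→C sequence is C_S = k₁C_{R0}(e^(−k₁τ) − e^(−k₂τ))/(k₂−k₁).
e^(−k₁τ) = e^(−0.165×11.9) = e^(−1.964) = 0.1404; e^(−k₂τ) = e^(−0.5379) = 0.5840.
C_S = 0.165×0.540/(0.0452−0.165) × (0.1404−0.5840) = (-0.7437)×(-0.4436) = 0.3299 kmol/m³.
Y_S = C_S/C_{R0} = 0.3299/0.540 = 0.611.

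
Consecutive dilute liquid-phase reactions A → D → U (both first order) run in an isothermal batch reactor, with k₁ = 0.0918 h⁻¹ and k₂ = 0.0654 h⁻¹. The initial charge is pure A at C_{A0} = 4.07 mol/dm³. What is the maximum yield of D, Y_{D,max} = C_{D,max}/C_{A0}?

Evaluating C_D at t_opt = ln(k₂/k₁)/(k₂−k₁) gives C_{D,max}/C_{A0} = (k₁/k₂)^[k₂/(k₂−k₁)].
= (0.0918/0.0654)^(0.0654/(0.0654−0.0918)) = (1.404)^(-2.477) = 0.4317.

0.432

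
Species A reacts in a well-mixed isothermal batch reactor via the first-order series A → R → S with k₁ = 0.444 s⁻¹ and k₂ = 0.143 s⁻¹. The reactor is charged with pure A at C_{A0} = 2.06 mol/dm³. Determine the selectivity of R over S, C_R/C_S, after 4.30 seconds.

For first-order series with pure A initially, C_R(t) = k₁C_{A0}/(k₂−k₁)·(e^(−k₁t) − e^(−k₂t)).
e^(−k₁t) = e^(−0.444×4.30) = e^(−1.909) = 0.1482; e^(−k₂t) = e^(−0.6149) = 0.5407.
C_R = 0.444×2.06/(0.143−0.444) × (0.1482−0.5407) = (-3.039)×(-0.3925) = 1.193 mol/dm³.
C_A = C_{A0}e^(−k₁t) = 0.3053 mol/dm³, so C_S = C_{A0}−C_A−C_R = 0.5620 mol/dm³; C_R/C_S = 2.12.

2.12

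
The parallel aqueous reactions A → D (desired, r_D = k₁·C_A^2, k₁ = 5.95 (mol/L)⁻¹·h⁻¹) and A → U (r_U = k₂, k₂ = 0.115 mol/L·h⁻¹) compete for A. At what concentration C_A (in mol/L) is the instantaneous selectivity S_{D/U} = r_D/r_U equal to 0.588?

0.107 mol/L

S_{D/U} = (k₁/k₂)·C_A^2 ⇒ C_A = (S·k₂/k₁)^(0.5).
= (0.588×0.115/5.95)^(0.5) = (0.01136)^(0.5) = 0.107 mol/L.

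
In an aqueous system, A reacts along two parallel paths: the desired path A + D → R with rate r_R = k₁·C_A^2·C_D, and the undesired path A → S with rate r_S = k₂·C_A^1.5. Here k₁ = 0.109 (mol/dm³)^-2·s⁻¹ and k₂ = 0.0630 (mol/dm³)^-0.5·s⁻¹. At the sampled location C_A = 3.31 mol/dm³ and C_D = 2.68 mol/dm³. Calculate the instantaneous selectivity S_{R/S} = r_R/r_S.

8.44

S_{R/S} = r_R/r_S = (k₁·C_A^2·C_D)/(k₂·C_A^1.5) = (k₁/k₂)·C_A^0.5·C_D.
= (0.109×3.310^2×2.680) / (0.0630×3.310^1.5) = 3.200/0.3794 = 8.44.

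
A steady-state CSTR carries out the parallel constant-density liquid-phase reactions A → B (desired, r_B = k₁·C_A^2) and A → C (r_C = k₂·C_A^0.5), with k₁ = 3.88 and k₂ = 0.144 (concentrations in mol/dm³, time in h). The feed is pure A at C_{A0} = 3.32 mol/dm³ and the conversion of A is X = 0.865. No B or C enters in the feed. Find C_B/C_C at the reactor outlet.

Exit C_A = C_{A0}(1−X) = 3.32×0.135 = 0.4482 mol/dm³.
In a CSTR the entire volume is at exit conditions, so r_B = 3.88×0.4482^2 = 0.7794 and r_C = 0.144×0.4482^0.5 = 0.09640.
Overall selectivity = C_B/C_C = r_Bτ/(r_Cτ) = r_B/r_C = 8.08.

8.08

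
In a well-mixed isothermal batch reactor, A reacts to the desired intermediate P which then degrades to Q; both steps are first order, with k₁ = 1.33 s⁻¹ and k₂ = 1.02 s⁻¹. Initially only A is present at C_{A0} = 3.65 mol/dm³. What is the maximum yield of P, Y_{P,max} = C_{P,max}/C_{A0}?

0.418

At the optimum, C_{P,max}/C_{A0} = (k₁/k₂)^[k₂/(k₂−k₁)].
= (1.33/1.02)^(1.02/(1.02−1.33)) = (1.304)^(-3.290) = 0.4176.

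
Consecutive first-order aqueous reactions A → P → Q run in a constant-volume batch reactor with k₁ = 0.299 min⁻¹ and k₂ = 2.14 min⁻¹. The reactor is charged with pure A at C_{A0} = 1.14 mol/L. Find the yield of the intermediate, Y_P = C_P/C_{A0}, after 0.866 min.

Solving the coupled first-order balances gives C_P(t) = [k₁/(k₂−k₁)]·C_{A0}·(e^(−k₁t) − e^(−k₂t)).
e^(−k₁t) = e^(−0.299×0.866) = e^(−0.2589) = 0.7719; e^(−k₂t) = e^(−1.853) = 0.1567.
C_P = 0.299×1.14/(2.14−0.299) × (0.7719−0.1567) = 0.1851×0.6151 = 0.1139 mol/L.
Y_P = C_P/C_{A0} = 0.1139/1.14 = 0.0999.

0.0999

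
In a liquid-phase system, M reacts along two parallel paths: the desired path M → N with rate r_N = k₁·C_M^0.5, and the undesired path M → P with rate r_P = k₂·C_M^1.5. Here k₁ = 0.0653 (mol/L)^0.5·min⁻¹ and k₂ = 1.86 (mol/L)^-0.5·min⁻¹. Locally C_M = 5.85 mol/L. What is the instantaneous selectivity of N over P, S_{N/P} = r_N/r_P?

S_{N/P} = r_N/r_P = (k₁·C_M^0.5)/(k₂·C_M^1.5) = (k₁/k₂)·C_M⁻¹.
= (0.0653×5.850^0.5) / (1.86×5.850^1.5) = 0.1579/26.32 = 0.00600.
The undesired path is higher order in M, so low C_M (CSTR or dilute feed) favours N.

0.00600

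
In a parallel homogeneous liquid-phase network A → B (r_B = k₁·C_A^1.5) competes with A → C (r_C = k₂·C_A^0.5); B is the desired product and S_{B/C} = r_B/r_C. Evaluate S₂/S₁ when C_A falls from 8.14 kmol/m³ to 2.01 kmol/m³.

0.247

S_{B/C} = (k₁/k₂)·C_A, so S₂/S₁ = (C_{A,2}/C_{A,1}).
= 2.01/8.14 = 0.247.
Selectivity toward B falls as C_A falls — high-concentration operation is favoured.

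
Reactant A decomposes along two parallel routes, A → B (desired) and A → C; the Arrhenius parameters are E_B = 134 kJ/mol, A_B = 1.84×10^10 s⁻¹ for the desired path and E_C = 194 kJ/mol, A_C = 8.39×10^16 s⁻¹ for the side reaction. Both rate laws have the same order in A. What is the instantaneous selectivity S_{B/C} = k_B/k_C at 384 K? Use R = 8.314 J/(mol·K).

k_B/k_C = (A_B/A_C)·exp[−(E_B−E_C)/(RT)] = (A_B/A_C)·exp[(E_C−E_B)/(RT)].
(E_C−E_B)/(RT) = (194−134)×10³/(8.314×384) = 60000/3193 = 18.79.
k_B/k_C = (1.84×10^10/8.39×10^16)·exp(18.79) = 2.193×10^-7 × 1.452×10^8 = 31.8.

31.8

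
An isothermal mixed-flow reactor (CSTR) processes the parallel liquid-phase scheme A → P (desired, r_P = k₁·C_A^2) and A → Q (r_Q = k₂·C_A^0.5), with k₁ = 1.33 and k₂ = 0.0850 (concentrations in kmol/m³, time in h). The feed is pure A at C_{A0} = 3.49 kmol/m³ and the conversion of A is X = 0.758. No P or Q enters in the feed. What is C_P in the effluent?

2.44 kmol/m³

Exit C_A = C_{A0}(1−X) = 3.49×0.242 = 0.8446 kmol/m³.
A CSTR operates uniformly at the exit composition, giving r_P = 0.9487 and r_Q = 0.07812 (each k·C_A^n at C_A = 0.8446).
Fraction of consumed A going to P: r_P/(r_P+r_Q) = 0.9239.
C_P = 0.9239·C_{A0}·X = 0.9239×3.49×0.758 = 2.44 kmol/m³.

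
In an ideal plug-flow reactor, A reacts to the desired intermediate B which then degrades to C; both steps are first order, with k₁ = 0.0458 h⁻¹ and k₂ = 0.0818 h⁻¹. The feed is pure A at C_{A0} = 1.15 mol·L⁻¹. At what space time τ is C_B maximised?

16.1 h

For first-order series the maximum of C_B occurs at τ_opt = ln(k₂/k₁)/(k₂−k₁).
= ln(0.0818/0.0458)/(0.0818−0.0458) = ln(1.786)/0.03600 = 0.5800/0.03600 = 16.1 h.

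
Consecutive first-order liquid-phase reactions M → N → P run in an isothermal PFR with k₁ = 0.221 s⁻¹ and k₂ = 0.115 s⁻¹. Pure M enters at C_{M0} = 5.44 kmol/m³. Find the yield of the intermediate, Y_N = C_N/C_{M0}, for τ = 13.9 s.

0.325

Solving the coupled first-order balances gives C_N(τ) = [k₁/(k₂−k₁)]·C_{M0}·(e^(−k₁τ) − e^(−k₂τ)).
e^(−k₁τ) = e^(−0.221×13.9) = e^(−3.072) = 0.04633; e^(−k₂τ) = e^(−1.599) = 0.2022.
C_N = 0.221×5.44/(0.115−0.221) × (0.04633−0.2022) = (-11.34)×(-0.1559) = 1.768 kmol/m³.
Y_N = C_N/C_{M0} = 1.768/5.44 = 0.325.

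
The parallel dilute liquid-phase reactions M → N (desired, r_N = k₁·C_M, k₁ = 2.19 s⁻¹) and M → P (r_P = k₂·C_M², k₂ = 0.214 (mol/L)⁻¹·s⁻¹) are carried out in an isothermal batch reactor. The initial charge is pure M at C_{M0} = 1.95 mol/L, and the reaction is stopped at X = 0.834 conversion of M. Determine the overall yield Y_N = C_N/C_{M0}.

0.752

C_M = C_{M0}(1−X) = 0.3237 mol/L.
Along a PFR/batch, dC_N/dC_M = −r_N/(r_N+r_P) = −k₁/(k₁+k₂·C_M).
Integrating from C_{M0} to C_M: C_N = (2.19/0.214)·ln[(2.19+0.214·1.95)/(2.19+0.214·0.324)] = 10.23·ln(2.607/2.259) = 1.466 mol/L.
Y_N = C_N/C_{M0} = 1.466/1.95 = 0.752.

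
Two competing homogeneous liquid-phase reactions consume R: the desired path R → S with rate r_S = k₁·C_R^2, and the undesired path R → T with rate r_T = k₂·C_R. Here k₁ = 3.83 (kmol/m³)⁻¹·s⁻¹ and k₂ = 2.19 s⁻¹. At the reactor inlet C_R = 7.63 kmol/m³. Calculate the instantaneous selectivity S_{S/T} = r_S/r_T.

S_{S/T} = r_S/r_T = (k₁·C_R^2)/(k₂·C_R) = (k₁/k₂)·C_R.
= (3.83×7.630^2) / (2.19×7.630) = 223.0/16.71 = 13.3.
Since the desired path is higher order in R, keeping C_R high (PFR or concentrated feed) favours S.

13.3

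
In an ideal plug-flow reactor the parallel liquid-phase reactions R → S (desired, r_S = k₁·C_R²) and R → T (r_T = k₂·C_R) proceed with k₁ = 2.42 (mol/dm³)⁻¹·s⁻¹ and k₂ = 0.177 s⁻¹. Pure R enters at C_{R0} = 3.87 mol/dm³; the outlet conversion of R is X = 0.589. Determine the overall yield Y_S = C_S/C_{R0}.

C_R = C_{R0}(1−X) = 1.591 mol/dm³.
Along a PFR/batch, dC_T/dC_R = −r_T/(r_S+r_T) = −k₂/(k₂+k₁·C_R).
Integrating from C_{R0} to C_R: C_T = (0.177/2.42)·ln[(0.177+2.42·3.87)/(0.177+2.42·1.59)] = 0.07314·ln(9.542/4.026) = 0.06311 mol/dm³.
Then C_S = (C_{R0}−C_R) − C_T = 2.279 − 0.06311 = 2.216 mol/dm³.
Y_S = C_S/C_{R0} = 2.216/3.87 = 0.573.

0.573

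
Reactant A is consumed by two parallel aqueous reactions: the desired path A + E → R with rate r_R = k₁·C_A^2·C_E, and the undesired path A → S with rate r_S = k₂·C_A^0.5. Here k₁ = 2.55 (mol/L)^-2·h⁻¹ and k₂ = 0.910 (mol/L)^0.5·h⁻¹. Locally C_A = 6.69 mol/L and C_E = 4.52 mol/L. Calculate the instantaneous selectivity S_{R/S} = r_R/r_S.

219

S_{R/S} = r_R/r_S = (k₁·C_A^2·C_E)/(k₂·C_A^0.5) = (k₁/k₂)·C_A^1.5·C_E.
= (2.55×6.690^2×4.520) / (0.910×6.690^0.5) = 515.9/2.354 = 219.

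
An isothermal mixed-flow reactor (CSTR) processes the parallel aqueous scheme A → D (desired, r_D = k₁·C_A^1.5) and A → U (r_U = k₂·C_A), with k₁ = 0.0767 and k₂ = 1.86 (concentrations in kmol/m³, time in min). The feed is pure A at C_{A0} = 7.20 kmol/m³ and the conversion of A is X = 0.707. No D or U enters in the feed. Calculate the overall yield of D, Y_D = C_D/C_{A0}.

Exit C_A = C_{A0}(1−X) = 7.20×0.293 = 2.110 kmol/m³.
A CSTR operates uniformly at the exit composition, giving r_D = 0.2350 and r_U = 3.924 (each k·C_A^n at C_A = 2.110).
Fraction of consumed A going to D: r_D/(r_D+r_U) = 0.05651.
C_D = 0.05651·C_{A0}·X = 0.05651×7.20×0.707 = 0.288 kmol/m³; Y_D = C_D/C_{A0} = 0.0400.

0.0400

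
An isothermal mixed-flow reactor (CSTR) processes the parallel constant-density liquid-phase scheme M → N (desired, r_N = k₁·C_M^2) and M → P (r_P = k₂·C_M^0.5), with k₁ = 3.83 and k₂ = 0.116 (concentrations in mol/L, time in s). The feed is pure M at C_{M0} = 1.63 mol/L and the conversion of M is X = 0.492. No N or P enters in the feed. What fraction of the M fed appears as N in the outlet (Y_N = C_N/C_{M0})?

Exit C_M = C_{M0}(1−X) = 1.63×0.508 = 0.8280 mol/L.
A CSTR operates uniformly at the exit composition, giving r_N = 2.626 and r_P = 0.1056 (each k·C_M^n at C_M = 0.8280).
Fraction of consumed M going to N: r_N/(r_N+r_P) = 0.9614.
C_N = 0.9614·C_{M0}·X = 0.9614×1.63×0.492 = 0.771 mol/L; Y_N = C_N/C_{M0} = 0.473.

0.473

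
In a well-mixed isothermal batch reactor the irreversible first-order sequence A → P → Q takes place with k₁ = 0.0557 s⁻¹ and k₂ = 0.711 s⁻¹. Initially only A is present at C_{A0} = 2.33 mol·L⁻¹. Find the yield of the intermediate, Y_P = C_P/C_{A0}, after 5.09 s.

For first-order series with pure A initially, C_P(t) = k₁C_{A0}/(k₂−k₁)·(e^(−k₁t) − e^(−k₂t)).
e^(−k₁t) = e^(−0.0557×5.09) = e^(−0.2835) = 0.7531; e^(−k₂t) = e^(−3.619) = 0.02681.
C_P = 0.0557×2.33/(0.711−0.0557) × (0.7531−0.02681) = 0.1980×0.7263 = 0.1438 mol·L⁻¹.
Y_P = C_P/C_{A0} = 0.1438/2.33 = 0.0617.

0.0617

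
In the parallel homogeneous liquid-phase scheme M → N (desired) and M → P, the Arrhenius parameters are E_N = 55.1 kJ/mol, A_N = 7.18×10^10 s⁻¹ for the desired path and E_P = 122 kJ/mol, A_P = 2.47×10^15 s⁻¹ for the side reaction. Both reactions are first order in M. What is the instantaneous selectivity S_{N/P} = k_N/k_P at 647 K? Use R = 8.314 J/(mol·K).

7.32

Since both paths have the same order in M, the concentration cancels and S_{N/P} = k_N/k_P = (A_N/A_P)·exp[(E_P−E_N)/(RT)].
(E_P−E_N)/(RT) = (122−55.1)×10³/(8.314×647) = 66900/5379 = 12.44.
k_N/k_P = (7.18×10^10/2.47×10^15)·exp(12.44) = 2.907×10^-5 × 2.519×10^5 = 7.32.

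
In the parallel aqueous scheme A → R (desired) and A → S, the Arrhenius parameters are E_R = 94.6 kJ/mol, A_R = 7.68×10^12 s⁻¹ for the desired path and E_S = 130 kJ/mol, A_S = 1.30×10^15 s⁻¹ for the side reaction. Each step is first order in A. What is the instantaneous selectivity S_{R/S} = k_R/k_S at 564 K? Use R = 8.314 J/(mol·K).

11.2

Since both paths have the same order in A, the concentration cancels and S_{R/S} = k_R/k_S = (A_R/A_S)·exp[(E_S−E_R)/(RT)].
(E_S−E_R)/(RT) = (130−94.6)×10³/(8.314×564) = 35400/4689 = 7.549.
k_R/k_S = (7.68×10^12/1.30×10^15)·exp(7.549) = 0.005908 × 1900 = 11.2.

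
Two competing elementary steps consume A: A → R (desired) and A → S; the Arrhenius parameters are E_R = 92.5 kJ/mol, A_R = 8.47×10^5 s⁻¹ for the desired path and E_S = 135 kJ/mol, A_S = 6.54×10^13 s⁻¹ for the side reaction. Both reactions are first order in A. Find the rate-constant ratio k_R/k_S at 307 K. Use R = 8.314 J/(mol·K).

k_R/k_S = (A_R/A_S)·exp[−(E_R−E_S)/(RT)] = (A_R/A_S)·exp[(E_S−E_R)/(RT)].
(E_S−E_R)/(RT) = (135−92.5)×10³/(8.314×307) = 42500/2552 = 16.65.
k_R/k_S = (8.47×10^5/6.54×10^13)·exp(16.65) = 1.295×10^-8 × 1.704×10^7 = 0.221.
Since E_R < E_S, lowering the temperature improves selectivity toward R.

0.221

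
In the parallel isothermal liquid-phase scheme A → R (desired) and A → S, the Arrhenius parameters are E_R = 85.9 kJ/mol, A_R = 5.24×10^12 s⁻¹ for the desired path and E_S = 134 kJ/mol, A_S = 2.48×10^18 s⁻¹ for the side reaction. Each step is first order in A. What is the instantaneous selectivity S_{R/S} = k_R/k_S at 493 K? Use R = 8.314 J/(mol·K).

0.264

Since both paths have the same order in A, the concentration cancels and S_{R/S} = k_R/k_S = (A_R/A_S)·exp[(E_S−E_R)/(RT)].
(E_S−E_R)/(RT) = (134−85.9)×10³/(8.314×493) = 48100/4099 = 11.74.
k_R/k_S = (5.24×10^12/2.48×10^18)·exp(11.74) = 2.113×10^-6 × 1.249×10^5 = 0.264.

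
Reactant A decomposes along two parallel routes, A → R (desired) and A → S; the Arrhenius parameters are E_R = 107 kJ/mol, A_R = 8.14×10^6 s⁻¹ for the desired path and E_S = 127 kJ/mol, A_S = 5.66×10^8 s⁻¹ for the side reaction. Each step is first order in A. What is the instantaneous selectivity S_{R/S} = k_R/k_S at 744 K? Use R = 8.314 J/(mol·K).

With equal orders, S_{R/S} = k_R/k_S = (A_R/A_S)·exp[(E_S−E_R)/(RT)].
(E_S−E_R)/(RT) = (127−107)×10³/(8.314×744) = 20000/6186 = 3.233.
k_R/k_S = (8.14×10^6/5.66×10^8)·exp(3.233) = 0.01438 × 25.36 = 0.365.

0.365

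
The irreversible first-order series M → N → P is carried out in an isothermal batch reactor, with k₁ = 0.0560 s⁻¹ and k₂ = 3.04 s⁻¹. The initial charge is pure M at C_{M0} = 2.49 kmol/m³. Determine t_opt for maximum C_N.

1.34 s

Setting dC_N/dt = 0 gives t_opt = ln(k₂/k₁)/(k₂−k₁).
= ln(3.04/0.0560)/(3.04−0.0560) = ln(54.29)/2.984 = 3.994/2.984 = 1.34 s.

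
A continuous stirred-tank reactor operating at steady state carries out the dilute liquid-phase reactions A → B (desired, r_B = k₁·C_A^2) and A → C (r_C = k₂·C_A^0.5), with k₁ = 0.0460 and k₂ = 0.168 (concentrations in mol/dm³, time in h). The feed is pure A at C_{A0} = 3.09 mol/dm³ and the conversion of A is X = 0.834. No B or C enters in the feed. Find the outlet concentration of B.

0.236 mol/dm³

Exit C_A = C_{A0}(1−X) = 3.09×0.166 = 0.5129 mol/dm³.
Rates in a CSTR are evaluated at the outlet concentration: r_B = 0.0460×0.5129^2 = 0.01210, r_C = 0.168×0.5129^0.5 = 0.1203.
Fraction of consumed A going to B: r_B/(r_B+r_C) = 0.09140.
C_B = 0.09140·C_{A0}·X = 0.09140×3.09×0.834 = 0.236 mol/dm³.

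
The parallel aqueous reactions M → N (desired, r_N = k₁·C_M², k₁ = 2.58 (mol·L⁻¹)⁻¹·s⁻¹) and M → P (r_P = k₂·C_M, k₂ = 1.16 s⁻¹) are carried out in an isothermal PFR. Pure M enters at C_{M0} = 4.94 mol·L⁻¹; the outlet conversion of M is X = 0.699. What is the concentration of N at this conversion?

2.99 mol·L⁻¹

C_M = C_{M0}(1−X) = 1.487 mol·L⁻¹.
Along a PFR/batch, dC_P/dC_M = −r_P/(r_N+r_P) = −k₂/(k₂+k₁·C_M).
Integrating from C_{M0} to C_M: C_P = (1.16/2.58)·ln[(1.16+2.58·4.94)/(1.16+2.58·1.49)] = 0.4496·ln(13.91/4.996) = 0.4602 mol·L⁻¹.
Then C_N = (C_{M0}−C_M) − C_P = 3.453 − 0.4602 = 2.993 mol·L⁻¹.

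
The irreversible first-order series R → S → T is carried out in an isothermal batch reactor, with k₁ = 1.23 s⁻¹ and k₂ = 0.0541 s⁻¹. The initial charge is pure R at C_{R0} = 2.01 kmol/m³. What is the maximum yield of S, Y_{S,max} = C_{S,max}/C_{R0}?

Evaluating C_S at t_opt = ln(k₂/k₁)/(k₂−k₁) gives C_{S,max}/C_{R0} = (k₁/k₂)^[k₂/(k₂−k₁)].
= (1.23/0.0541)^(0.0541/(0.0541−1.23)) = (22.74)^(-0.04601) = 0.8661.

0.866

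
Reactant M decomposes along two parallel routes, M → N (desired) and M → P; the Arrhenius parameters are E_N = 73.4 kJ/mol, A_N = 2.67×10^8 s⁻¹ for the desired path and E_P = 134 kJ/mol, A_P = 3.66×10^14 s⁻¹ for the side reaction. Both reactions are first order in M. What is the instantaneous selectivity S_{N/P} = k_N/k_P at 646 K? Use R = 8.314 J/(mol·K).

0.0580

Since both paths have the same order in M, the concentration cancels and S_{N/P} = k_N/k_P = (A_N/A_P)·exp[(E_P−E_N)/(RT)].
(E_P−E_N)/(RT) = (134−73.4)×10³/(8.314×646) = 60600/5371 = 11.28.
k_N/k_P = (2.67×10^8/3.66×10^14)·exp(11.28) = 7.295×10^-7 × 79471 = 0.0580.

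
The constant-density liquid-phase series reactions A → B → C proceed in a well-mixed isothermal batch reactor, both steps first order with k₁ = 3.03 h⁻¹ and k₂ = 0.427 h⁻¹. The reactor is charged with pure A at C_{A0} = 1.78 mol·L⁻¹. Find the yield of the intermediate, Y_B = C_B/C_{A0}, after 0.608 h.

0.713

The intermediate concentration in a first-order A→B→C sequence is C_B = k₁C_{A0}(e^(−k₁t) − e^(−k₂t))/(k₂−k₁).
e^(−k₁t) = e^(−3.03×0.608) = e^(−1.842) = 0.1585; e^(−k₂t) = e^(−0.2596) = 0.7713.
C_B = 3.03×1.78/(0.427−3.03) × (0.1585−0.7713) = (-2.072)×(-0.6129) = 1.270 mol·L⁻¹.
Y_B = C_B/C_{A0} = 1.270/1.78 = 0.713.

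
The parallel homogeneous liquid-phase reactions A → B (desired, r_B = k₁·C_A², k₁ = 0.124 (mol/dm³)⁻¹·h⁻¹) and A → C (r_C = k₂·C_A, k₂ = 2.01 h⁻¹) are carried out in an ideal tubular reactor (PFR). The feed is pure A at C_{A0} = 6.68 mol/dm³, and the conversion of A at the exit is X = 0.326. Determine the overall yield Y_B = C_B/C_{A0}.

0.0834

C_A = C_{A0}(1−X) = 4.502 mol/dm³.
Along a PFR/batch, dC_C/dC_A = −r_C/(r_B+r_C) = −k₂/(k₂+k₁·C_A).
Integrating from C_{A0} to C_A: C_C = (2.01/0.124)·ln[(2.01+0.124·6.68)/(2.01+0.124·4.50)] = 16.21·ln(2.838/2.568) = 1.621 mol/dm³.
Then C_B = (C_{A0}−C_A) − C_C = 2.178 − 1.621 = 0.5572 mol/dm³.
Y_B = C_B/C_{A0} = 0.5572/6.68 = 0.0834.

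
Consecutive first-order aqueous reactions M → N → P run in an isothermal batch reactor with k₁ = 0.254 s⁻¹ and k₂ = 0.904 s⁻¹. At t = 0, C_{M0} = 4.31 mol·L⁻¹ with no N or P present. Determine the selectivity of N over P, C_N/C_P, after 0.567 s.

For first-order series with pure M initially, C_N(t) = k₁C_{M0}/(k₂−k₁)·(e^(−k₁t) − e^(−k₂t)).
e^(−k₁t) = e^(−0.254×0.567) = e^(−0.1440) = 0.8659; e^(−k₂t) = e^(−0.5126) = 0.5990.
C_N = 0.254×4.31/(0.904−0.254) × (0.8659−0.5990) = 1.684×0.2669 = 0.4495 mol·L⁻¹.
C_M = C_{M0}e^(−k₁t) = 3.732 mol·L⁻¹, so C_P = C_{M0}−C_M−C_N = 0.1285 mol·L⁻¹; C_N/C_P = 3.50.

3.50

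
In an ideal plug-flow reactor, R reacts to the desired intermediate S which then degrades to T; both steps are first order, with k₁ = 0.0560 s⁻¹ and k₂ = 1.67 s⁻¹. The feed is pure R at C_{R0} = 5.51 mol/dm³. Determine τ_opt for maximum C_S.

2.10 s

The intermediate peaks when r₁ = r₂, i.e. k₁e^(−k₁τ) = k₂e^(−k₂τ), giving τ_opt = ln(k₂/k₁)/(k₂−k₁).
= ln(1.67/0.0560)/(1.67−0.0560) = ln(29.82)/1.614 = 3.395/1.614 = 2.10 s.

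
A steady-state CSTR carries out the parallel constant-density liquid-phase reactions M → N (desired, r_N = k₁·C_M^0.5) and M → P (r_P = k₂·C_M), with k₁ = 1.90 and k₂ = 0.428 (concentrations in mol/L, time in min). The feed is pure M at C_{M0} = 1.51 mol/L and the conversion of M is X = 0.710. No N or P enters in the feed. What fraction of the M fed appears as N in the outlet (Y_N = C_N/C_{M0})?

Exit C_M = C_{M0}(1−X) = 1.51×0.290 = 0.4379 mol/L.
Rates in a CSTR are evaluated at the outlet concentration: r_N = 1.90×0.4379^0.5 = 1.257, r_P = 0.428×0.4379 = 0.1874.
Fraction of consumed M going to N: r_N/(r_N+r_P) = 0.8703.
C_N = 0.8703·C_{M0}·X = 0.8703×1.51×0.710 = 0.933 mol/L; Y_N = C_N/C_{M0} = 0.618.

0.618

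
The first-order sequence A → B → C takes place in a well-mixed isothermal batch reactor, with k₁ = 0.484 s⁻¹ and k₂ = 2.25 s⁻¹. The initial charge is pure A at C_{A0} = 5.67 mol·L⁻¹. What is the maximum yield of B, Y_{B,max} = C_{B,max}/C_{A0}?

0.141

For a first-order series the maximum intermediate yield is C_{B,max}/C_{A0} = (k₁/k₂)^[k₂/(k₂−k₁)].
= (0.484/2.25)^(2.25/(2.25−0.484)) = (0.2151)^(1.274) = 0.1412.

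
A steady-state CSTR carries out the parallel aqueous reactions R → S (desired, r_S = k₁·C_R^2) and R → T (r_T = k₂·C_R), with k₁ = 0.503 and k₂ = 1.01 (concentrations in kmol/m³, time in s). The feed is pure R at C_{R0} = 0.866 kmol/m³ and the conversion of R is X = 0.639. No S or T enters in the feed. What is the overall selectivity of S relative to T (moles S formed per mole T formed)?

0.156

Exit C_R = C_{R0}(1−X) = 0.866×0.361 = 0.3126 kmol/m³.
In a CSTR the entire volume is at exit conditions, so r_S = 0.503×0.3126^2 = 0.04916 and r_T = 1.01×0.3126 = 0.3158.
Overall selectivity = C_S/C_T = r_Sτ/(r_Tτ) = r_S/r_T = 0.156.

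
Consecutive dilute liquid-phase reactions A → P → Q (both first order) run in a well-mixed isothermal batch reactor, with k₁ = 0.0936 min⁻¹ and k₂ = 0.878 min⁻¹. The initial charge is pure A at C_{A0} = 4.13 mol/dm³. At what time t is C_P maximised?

2.85 min

Setting dC_P/dt = 0 gives t_opt = ln(k₂/k₁)/(k₂−k₁).
= ln(0.878/0.0936)/(0.878−0.0936) = ln(9.380)/0.7844 = 2.239/0.7844 = 2.85 min.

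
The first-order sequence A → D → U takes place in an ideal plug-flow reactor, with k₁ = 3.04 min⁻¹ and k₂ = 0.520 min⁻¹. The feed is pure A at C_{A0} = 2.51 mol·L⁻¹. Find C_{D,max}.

1.74 mol·L⁻¹

Evaluating C_D at τ_opt = ln(k₂/k₁)/(k₂−k₁) gives C_{D,max}/C_{A0} = (k₁/k₂)^[k₂/(k₂−k₁)].
= (3.04/0.520)^(0.520/(0.520−3.04)) = (5.846)^(-0.2063) = 0.6946.
C_{D,max} = 0.6946×2.51 = 1.74 mol·L⁻¹.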